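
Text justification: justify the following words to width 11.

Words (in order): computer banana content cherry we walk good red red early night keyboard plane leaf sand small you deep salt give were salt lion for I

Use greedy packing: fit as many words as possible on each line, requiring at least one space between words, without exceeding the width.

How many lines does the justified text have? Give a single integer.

Line 1: ['computer'] (min_width=8, slack=3)
Line 2: ['banana'] (min_width=6, slack=5)
Line 3: ['content'] (min_width=7, slack=4)
Line 4: ['cherry', 'we'] (min_width=9, slack=2)
Line 5: ['walk', 'good'] (min_width=9, slack=2)
Line 6: ['red', 'red'] (min_width=7, slack=4)
Line 7: ['early', 'night'] (min_width=11, slack=0)
Line 8: ['keyboard'] (min_width=8, slack=3)
Line 9: ['plane', 'leaf'] (min_width=10, slack=1)
Line 10: ['sand', 'small'] (min_width=10, slack=1)
Line 11: ['you', 'deep'] (min_width=8, slack=3)
Line 12: ['salt', 'give'] (min_width=9, slack=2)
Line 13: ['were', 'salt'] (min_width=9, slack=2)
Line 14: ['lion', 'for', 'I'] (min_width=10, slack=1)
Total lines: 14

Answer: 14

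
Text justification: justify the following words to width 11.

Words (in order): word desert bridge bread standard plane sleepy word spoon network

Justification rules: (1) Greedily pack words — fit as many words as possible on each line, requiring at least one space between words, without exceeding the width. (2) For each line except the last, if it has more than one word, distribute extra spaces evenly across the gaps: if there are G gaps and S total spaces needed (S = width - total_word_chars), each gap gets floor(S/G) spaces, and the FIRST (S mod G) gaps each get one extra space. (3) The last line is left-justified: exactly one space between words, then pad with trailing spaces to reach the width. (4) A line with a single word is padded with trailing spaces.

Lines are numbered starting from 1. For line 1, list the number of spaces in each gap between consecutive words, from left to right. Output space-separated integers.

Line 1: ['word', 'desert'] (min_width=11, slack=0)
Line 2: ['bridge'] (min_width=6, slack=5)
Line 3: ['bread'] (min_width=5, slack=6)
Line 4: ['standard'] (min_width=8, slack=3)
Line 5: ['plane'] (min_width=5, slack=6)
Line 6: ['sleepy', 'word'] (min_width=11, slack=0)
Line 7: ['spoon'] (min_width=5, slack=6)
Line 8: ['network'] (min_width=7, slack=4)

Answer: 1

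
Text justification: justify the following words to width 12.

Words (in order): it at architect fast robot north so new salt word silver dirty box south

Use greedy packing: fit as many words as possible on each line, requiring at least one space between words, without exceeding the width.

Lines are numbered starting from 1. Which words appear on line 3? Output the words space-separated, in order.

Line 1: ['it', 'at'] (min_width=5, slack=7)
Line 2: ['architect'] (min_width=9, slack=3)
Line 3: ['fast', 'robot'] (min_width=10, slack=2)
Line 4: ['north', 'so', 'new'] (min_width=12, slack=0)
Line 5: ['salt', 'word'] (min_width=9, slack=3)
Line 6: ['silver', 'dirty'] (min_width=12, slack=0)
Line 7: ['box', 'south'] (min_width=9, slack=3)

Answer: fast robot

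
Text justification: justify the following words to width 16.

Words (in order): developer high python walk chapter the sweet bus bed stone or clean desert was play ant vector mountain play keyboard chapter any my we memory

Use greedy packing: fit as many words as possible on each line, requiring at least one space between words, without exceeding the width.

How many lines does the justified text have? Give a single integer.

Answer: 10

Derivation:
Line 1: ['developer', 'high'] (min_width=14, slack=2)
Line 2: ['python', 'walk'] (min_width=11, slack=5)
Line 3: ['chapter', 'the'] (min_width=11, slack=5)
Line 4: ['sweet', 'bus', 'bed'] (min_width=13, slack=3)
Line 5: ['stone', 'or', 'clean'] (min_width=14, slack=2)
Line 6: ['desert', 'was', 'play'] (min_width=15, slack=1)
Line 7: ['ant', 'vector'] (min_width=10, slack=6)
Line 8: ['mountain', 'play'] (min_width=13, slack=3)
Line 9: ['keyboard', 'chapter'] (min_width=16, slack=0)
Line 10: ['any', 'my', 'we', 'memory'] (min_width=16, slack=0)
Total lines: 10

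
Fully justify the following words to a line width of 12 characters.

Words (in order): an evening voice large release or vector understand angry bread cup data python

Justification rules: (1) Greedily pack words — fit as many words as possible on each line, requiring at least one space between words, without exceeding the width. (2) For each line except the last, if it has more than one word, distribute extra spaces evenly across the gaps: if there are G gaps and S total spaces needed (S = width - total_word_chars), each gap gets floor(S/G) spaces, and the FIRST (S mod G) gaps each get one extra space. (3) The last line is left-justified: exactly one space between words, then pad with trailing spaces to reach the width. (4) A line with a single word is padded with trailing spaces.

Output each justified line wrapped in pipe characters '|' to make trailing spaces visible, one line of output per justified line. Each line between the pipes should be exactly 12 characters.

Line 1: ['an', 'evening'] (min_width=10, slack=2)
Line 2: ['voice', 'large'] (min_width=11, slack=1)
Line 3: ['release', 'or'] (min_width=10, slack=2)
Line 4: ['vector'] (min_width=6, slack=6)
Line 5: ['understand'] (min_width=10, slack=2)
Line 6: ['angry', 'bread'] (min_width=11, slack=1)
Line 7: ['cup', 'data'] (min_width=8, slack=4)
Line 8: ['python'] (min_width=6, slack=6)

Answer: |an   evening|
|voice  large|
|release   or|
|vector      |
|understand  |
|angry  bread|
|cup     data|
|python      |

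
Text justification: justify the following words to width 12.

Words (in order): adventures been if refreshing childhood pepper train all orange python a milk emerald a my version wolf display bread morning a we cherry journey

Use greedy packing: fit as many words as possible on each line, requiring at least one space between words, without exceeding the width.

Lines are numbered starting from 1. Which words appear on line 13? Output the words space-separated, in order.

Answer: cherry

Derivation:
Line 1: ['adventures'] (min_width=10, slack=2)
Line 2: ['been', 'if'] (min_width=7, slack=5)
Line 3: ['refreshing'] (min_width=10, slack=2)
Line 4: ['childhood'] (min_width=9, slack=3)
Line 5: ['pepper', 'train'] (min_width=12, slack=0)
Line 6: ['all', 'orange'] (min_width=10, slack=2)
Line 7: ['python', 'a'] (min_width=8, slack=4)
Line 8: ['milk', 'emerald'] (min_width=12, slack=0)
Line 9: ['a', 'my', 'version'] (min_width=12, slack=0)
Line 10: ['wolf', 'display'] (min_width=12, slack=0)
Line 11: ['bread'] (min_width=5, slack=7)
Line 12: ['morning', 'a', 'we'] (min_width=12, slack=0)
Line 13: ['cherry'] (min_width=6, slack=6)
Line 14: ['journey'] (min_width=7, slack=5)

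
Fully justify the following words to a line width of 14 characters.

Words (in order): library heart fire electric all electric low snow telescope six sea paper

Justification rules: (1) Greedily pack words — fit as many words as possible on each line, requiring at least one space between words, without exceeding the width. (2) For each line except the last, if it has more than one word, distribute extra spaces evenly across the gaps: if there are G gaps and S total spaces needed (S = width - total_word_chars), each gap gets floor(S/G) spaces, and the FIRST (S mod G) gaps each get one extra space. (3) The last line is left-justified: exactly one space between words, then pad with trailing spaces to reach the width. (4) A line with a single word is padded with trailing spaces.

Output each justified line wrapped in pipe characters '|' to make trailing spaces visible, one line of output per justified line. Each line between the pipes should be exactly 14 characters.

Line 1: ['library', 'heart'] (min_width=13, slack=1)
Line 2: ['fire', 'electric'] (min_width=13, slack=1)
Line 3: ['all', 'electric'] (min_width=12, slack=2)
Line 4: ['low', 'snow'] (min_width=8, slack=6)
Line 5: ['telescope', 'six'] (min_width=13, slack=1)
Line 6: ['sea', 'paper'] (min_width=9, slack=5)

Answer: |library  heart|
|fire  electric|
|all   electric|
|low       snow|
|telescope  six|
|sea paper     |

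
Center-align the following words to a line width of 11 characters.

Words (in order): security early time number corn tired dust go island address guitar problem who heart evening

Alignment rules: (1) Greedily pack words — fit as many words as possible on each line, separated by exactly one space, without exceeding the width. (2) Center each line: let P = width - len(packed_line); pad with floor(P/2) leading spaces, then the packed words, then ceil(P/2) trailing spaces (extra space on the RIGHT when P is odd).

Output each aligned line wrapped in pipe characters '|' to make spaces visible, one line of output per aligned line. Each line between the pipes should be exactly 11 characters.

Line 1: ['security'] (min_width=8, slack=3)
Line 2: ['early', 'time'] (min_width=10, slack=1)
Line 3: ['number', 'corn'] (min_width=11, slack=0)
Line 4: ['tired', 'dust'] (min_width=10, slack=1)
Line 5: ['go', 'island'] (min_width=9, slack=2)
Line 6: ['address'] (min_width=7, slack=4)
Line 7: ['guitar'] (min_width=6, slack=5)
Line 8: ['problem', 'who'] (min_width=11, slack=0)
Line 9: ['heart'] (min_width=5, slack=6)
Line 10: ['evening'] (min_width=7, slack=4)

Answer: | security  |
|early time |
|number corn|
|tired dust |
| go island |
|  address  |
|  guitar   |
|problem who|
|   heart   |
|  evening  |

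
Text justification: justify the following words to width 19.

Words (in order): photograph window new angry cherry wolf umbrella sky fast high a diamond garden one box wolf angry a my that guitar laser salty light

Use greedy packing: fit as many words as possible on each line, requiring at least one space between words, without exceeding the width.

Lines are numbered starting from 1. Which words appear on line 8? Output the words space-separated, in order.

Answer: light

Derivation:
Line 1: ['photograph', 'window'] (min_width=17, slack=2)
Line 2: ['new', 'angry', 'cherry'] (min_width=16, slack=3)
Line 3: ['wolf', 'umbrella', 'sky'] (min_width=17, slack=2)
Line 4: ['fast', 'high', 'a', 'diamond'] (min_width=19, slack=0)
Line 5: ['garden', 'one', 'box', 'wolf'] (min_width=19, slack=0)
Line 6: ['angry', 'a', 'my', 'that'] (min_width=15, slack=4)
Line 7: ['guitar', 'laser', 'salty'] (min_width=18, slack=1)
Line 8: ['light'] (min_width=5, slack=14)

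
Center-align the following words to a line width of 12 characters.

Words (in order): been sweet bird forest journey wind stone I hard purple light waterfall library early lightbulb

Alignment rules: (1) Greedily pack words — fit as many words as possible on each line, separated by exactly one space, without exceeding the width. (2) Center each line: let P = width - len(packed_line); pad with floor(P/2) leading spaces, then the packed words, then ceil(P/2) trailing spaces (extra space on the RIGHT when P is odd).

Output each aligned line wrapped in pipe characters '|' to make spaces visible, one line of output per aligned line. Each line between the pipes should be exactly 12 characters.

Line 1: ['been', 'sweet'] (min_width=10, slack=2)
Line 2: ['bird', 'forest'] (min_width=11, slack=1)
Line 3: ['journey', 'wind'] (min_width=12, slack=0)
Line 4: ['stone', 'I', 'hard'] (min_width=12, slack=0)
Line 5: ['purple', 'light'] (min_width=12, slack=0)
Line 6: ['waterfall'] (min_width=9, slack=3)
Line 7: ['library'] (min_width=7, slack=5)
Line 8: ['early'] (min_width=5, slack=7)
Line 9: ['lightbulb'] (min_width=9, slack=3)

Answer: | been sweet |
|bird forest |
|journey wind|
|stone I hard|
|purple light|
| waterfall  |
|  library   |
|   early    |
| lightbulb  |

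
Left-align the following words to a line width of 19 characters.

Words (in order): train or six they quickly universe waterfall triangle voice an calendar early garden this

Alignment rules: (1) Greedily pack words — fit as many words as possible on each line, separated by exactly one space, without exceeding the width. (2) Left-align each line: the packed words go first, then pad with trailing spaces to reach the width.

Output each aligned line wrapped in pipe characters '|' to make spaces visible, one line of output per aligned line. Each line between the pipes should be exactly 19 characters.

Answer: |train or six they  |
|quickly universe   |
|waterfall triangle |
|voice an calendar  |
|early garden this  |

Derivation:
Line 1: ['train', 'or', 'six', 'they'] (min_width=17, slack=2)
Line 2: ['quickly', 'universe'] (min_width=16, slack=3)
Line 3: ['waterfall', 'triangle'] (min_width=18, slack=1)
Line 4: ['voice', 'an', 'calendar'] (min_width=17, slack=2)
Line 5: ['early', 'garden', 'this'] (min_width=17, slack=2)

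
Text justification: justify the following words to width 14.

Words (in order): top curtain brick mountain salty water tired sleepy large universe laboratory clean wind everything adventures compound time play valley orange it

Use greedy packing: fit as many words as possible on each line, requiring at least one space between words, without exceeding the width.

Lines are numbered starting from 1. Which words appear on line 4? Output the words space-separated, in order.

Answer: tired sleepy

Derivation:
Line 1: ['top', 'curtain'] (min_width=11, slack=3)
Line 2: ['brick', 'mountain'] (min_width=14, slack=0)
Line 3: ['salty', 'water'] (min_width=11, slack=3)
Line 4: ['tired', 'sleepy'] (min_width=12, slack=2)
Line 5: ['large', 'universe'] (min_width=14, slack=0)
Line 6: ['laboratory'] (min_width=10, slack=4)
Line 7: ['clean', 'wind'] (min_width=10, slack=4)
Line 8: ['everything'] (min_width=10, slack=4)
Line 9: ['adventures'] (min_width=10, slack=4)
Line 10: ['compound', 'time'] (min_width=13, slack=1)
Line 11: ['play', 'valley'] (min_width=11, slack=3)
Line 12: ['orange', 'it'] (min_width=9, slack=5)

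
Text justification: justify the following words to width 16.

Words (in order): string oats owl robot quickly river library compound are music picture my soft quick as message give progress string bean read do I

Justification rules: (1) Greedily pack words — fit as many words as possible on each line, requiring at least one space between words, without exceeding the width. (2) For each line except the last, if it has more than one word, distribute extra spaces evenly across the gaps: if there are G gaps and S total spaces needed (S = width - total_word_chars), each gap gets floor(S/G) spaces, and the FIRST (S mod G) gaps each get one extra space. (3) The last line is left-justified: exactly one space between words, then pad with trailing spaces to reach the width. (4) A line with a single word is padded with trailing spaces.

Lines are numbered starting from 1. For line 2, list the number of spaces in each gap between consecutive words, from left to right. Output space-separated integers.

Line 1: ['string', 'oats', 'owl'] (min_width=15, slack=1)
Line 2: ['robot', 'quickly'] (min_width=13, slack=3)
Line 3: ['river', 'library'] (min_width=13, slack=3)
Line 4: ['compound', 'are'] (min_width=12, slack=4)
Line 5: ['music', 'picture', 'my'] (min_width=16, slack=0)
Line 6: ['soft', 'quick', 'as'] (min_width=13, slack=3)
Line 7: ['message', 'give'] (min_width=12, slack=4)
Line 8: ['progress', 'string'] (min_width=15, slack=1)
Line 9: ['bean', 'read', 'do', 'I'] (min_width=14, slack=2)

Answer: 4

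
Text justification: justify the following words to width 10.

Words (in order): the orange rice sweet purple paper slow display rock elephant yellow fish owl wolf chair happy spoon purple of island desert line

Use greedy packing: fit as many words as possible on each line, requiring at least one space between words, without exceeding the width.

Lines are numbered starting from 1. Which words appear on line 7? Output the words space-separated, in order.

Line 1: ['the', 'orange'] (min_width=10, slack=0)
Line 2: ['rice', 'sweet'] (min_width=10, slack=0)
Line 3: ['purple'] (min_width=6, slack=4)
Line 4: ['paper', 'slow'] (min_width=10, slack=0)
Line 5: ['display'] (min_width=7, slack=3)
Line 6: ['rock'] (min_width=4, slack=6)
Line 7: ['elephant'] (min_width=8, slack=2)
Line 8: ['yellow'] (min_width=6, slack=4)
Line 9: ['fish', 'owl'] (min_width=8, slack=2)
Line 10: ['wolf', 'chair'] (min_width=10, slack=0)
Line 11: ['happy'] (min_width=5, slack=5)
Line 12: ['spoon'] (min_width=5, slack=5)
Line 13: ['purple', 'of'] (min_width=9, slack=1)
Line 14: ['island'] (min_width=6, slack=4)
Line 15: ['desert'] (min_width=6, slack=4)
Line 16: ['line'] (min_width=4, slack=6)

Answer: elephant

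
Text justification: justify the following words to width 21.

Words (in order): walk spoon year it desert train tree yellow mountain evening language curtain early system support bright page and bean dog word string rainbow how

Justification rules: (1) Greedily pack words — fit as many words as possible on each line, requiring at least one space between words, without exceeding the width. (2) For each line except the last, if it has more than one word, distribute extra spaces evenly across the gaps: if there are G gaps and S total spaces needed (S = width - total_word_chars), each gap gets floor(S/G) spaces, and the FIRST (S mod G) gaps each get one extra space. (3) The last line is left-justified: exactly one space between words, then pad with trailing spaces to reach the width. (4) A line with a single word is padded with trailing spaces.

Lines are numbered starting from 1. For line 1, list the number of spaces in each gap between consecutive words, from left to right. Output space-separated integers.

Line 1: ['walk', 'spoon', 'year', 'it'] (min_width=18, slack=3)
Line 2: ['desert', 'train', 'tree'] (min_width=17, slack=4)
Line 3: ['yellow', 'mountain'] (min_width=15, slack=6)
Line 4: ['evening', 'language'] (min_width=16, slack=5)
Line 5: ['curtain', 'early', 'system'] (min_width=20, slack=1)
Line 6: ['support', 'bright', 'page'] (min_width=19, slack=2)
Line 7: ['and', 'bean', 'dog', 'word'] (min_width=17, slack=4)
Line 8: ['string', 'rainbow', 'how'] (min_width=18, slack=3)

Answer: 2 2 2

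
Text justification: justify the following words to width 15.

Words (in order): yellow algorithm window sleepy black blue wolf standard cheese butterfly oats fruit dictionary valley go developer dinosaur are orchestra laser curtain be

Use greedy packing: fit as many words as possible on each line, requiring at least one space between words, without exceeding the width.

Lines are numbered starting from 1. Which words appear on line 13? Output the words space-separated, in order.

Answer: curtain be

Derivation:
Line 1: ['yellow'] (min_width=6, slack=9)
Line 2: ['algorithm'] (min_width=9, slack=6)
Line 3: ['window', 'sleepy'] (min_width=13, slack=2)
Line 4: ['black', 'blue', 'wolf'] (min_width=15, slack=0)
Line 5: ['standard', 'cheese'] (min_width=15, slack=0)
Line 6: ['butterfly', 'oats'] (min_width=14, slack=1)
Line 7: ['fruit'] (min_width=5, slack=10)
Line 8: ['dictionary'] (min_width=10, slack=5)
Line 9: ['valley', 'go'] (min_width=9, slack=6)
Line 10: ['developer'] (min_width=9, slack=6)
Line 11: ['dinosaur', 'are'] (min_width=12, slack=3)
Line 12: ['orchestra', 'laser'] (min_width=15, slack=0)
Line 13: ['curtain', 'be'] (min_width=10, slack=5)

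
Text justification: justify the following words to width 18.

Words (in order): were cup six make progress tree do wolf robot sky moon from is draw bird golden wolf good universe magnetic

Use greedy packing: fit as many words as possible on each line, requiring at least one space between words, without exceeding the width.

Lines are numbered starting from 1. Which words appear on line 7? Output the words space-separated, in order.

Line 1: ['were', 'cup', 'six', 'make'] (min_width=17, slack=1)
Line 2: ['progress', 'tree', 'do'] (min_width=16, slack=2)
Line 3: ['wolf', 'robot', 'sky'] (min_width=14, slack=4)
Line 4: ['moon', 'from', 'is', 'draw'] (min_width=17, slack=1)
Line 5: ['bird', 'golden', 'wolf'] (min_width=16, slack=2)
Line 6: ['good', 'universe'] (min_width=13, slack=5)
Line 7: ['magnetic'] (min_width=8, slack=10)

Answer: magnetic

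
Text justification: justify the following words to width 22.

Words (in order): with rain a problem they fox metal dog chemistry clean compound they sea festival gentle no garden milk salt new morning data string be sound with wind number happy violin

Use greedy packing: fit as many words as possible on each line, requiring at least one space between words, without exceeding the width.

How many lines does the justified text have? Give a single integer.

Line 1: ['with', 'rain', 'a', 'problem'] (min_width=19, slack=3)
Line 2: ['they', 'fox', 'metal', 'dog'] (min_width=18, slack=4)
Line 3: ['chemistry', 'clean'] (min_width=15, slack=7)
Line 4: ['compound', 'they', 'sea'] (min_width=17, slack=5)
Line 5: ['festival', 'gentle', 'no'] (min_width=18, slack=4)
Line 6: ['garden', 'milk', 'salt', 'new'] (min_width=20, slack=2)
Line 7: ['morning', 'data', 'string', 'be'] (min_width=22, slack=0)
Line 8: ['sound', 'with', 'wind', 'number'] (min_width=22, slack=0)
Line 9: ['happy', 'violin'] (min_width=12, slack=10)
Total lines: 9

Answer: 9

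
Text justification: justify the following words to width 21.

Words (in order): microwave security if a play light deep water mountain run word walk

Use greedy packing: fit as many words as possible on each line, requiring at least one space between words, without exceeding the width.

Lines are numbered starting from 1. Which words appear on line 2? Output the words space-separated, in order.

Answer: a play light deep

Derivation:
Line 1: ['microwave', 'security', 'if'] (min_width=21, slack=0)
Line 2: ['a', 'play', 'light', 'deep'] (min_width=17, slack=4)
Line 3: ['water', 'mountain', 'run'] (min_width=18, slack=3)
Line 4: ['word', 'walk'] (min_width=9, slack=12)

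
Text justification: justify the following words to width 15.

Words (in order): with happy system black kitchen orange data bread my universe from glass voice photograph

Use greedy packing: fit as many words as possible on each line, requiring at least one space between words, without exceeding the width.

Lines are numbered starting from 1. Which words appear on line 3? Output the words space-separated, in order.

Answer: kitchen orange

Derivation:
Line 1: ['with', 'happy'] (min_width=10, slack=5)
Line 2: ['system', 'black'] (min_width=12, slack=3)
Line 3: ['kitchen', 'orange'] (min_width=14, slack=1)
Line 4: ['data', 'bread', 'my'] (min_width=13, slack=2)
Line 5: ['universe', 'from'] (min_width=13, slack=2)
Line 6: ['glass', 'voice'] (min_width=11, slack=4)
Line 7: ['photograph'] (min_width=10, slack=5)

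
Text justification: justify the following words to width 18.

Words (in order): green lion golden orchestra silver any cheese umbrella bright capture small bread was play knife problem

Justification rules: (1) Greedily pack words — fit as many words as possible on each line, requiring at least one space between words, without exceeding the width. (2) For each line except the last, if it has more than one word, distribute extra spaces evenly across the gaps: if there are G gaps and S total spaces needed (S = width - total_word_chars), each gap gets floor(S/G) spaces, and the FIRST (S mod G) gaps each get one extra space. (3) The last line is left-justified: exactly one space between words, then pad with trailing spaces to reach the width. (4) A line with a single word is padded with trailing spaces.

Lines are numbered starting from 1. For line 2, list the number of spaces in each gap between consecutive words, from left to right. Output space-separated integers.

Answer: 3

Derivation:
Line 1: ['green', 'lion', 'golden'] (min_width=17, slack=1)
Line 2: ['orchestra', 'silver'] (min_width=16, slack=2)
Line 3: ['any', 'cheese'] (min_width=10, slack=8)
Line 4: ['umbrella', 'bright'] (min_width=15, slack=3)
Line 5: ['capture', 'small'] (min_width=13, slack=5)
Line 6: ['bread', 'was', 'play'] (min_width=14, slack=4)
Line 7: ['knife', 'problem'] (min_width=13, slack=5)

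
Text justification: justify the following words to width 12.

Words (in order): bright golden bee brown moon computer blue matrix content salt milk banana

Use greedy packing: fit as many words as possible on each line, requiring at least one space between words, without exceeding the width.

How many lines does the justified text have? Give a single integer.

Answer: 7

Derivation:
Line 1: ['bright'] (min_width=6, slack=6)
Line 2: ['golden', 'bee'] (min_width=10, slack=2)
Line 3: ['brown', 'moon'] (min_width=10, slack=2)
Line 4: ['computer'] (min_width=8, slack=4)
Line 5: ['blue', 'matrix'] (min_width=11, slack=1)
Line 6: ['content', 'salt'] (min_width=12, slack=0)
Line 7: ['milk', 'banana'] (min_width=11, slack=1)
Total lines: 7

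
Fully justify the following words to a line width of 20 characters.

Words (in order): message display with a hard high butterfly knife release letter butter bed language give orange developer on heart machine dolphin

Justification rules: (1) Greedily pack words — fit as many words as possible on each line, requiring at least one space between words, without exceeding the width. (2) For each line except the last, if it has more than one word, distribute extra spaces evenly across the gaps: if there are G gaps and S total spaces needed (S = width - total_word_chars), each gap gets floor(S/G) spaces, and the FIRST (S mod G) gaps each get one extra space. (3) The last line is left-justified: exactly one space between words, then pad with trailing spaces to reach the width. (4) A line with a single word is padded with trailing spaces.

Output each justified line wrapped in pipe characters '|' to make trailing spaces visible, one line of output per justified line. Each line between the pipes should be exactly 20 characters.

Answer: |message display with|
|a      hard     high|
|butterfly      knife|
|release       letter|
|butter  bed language|
|give          orange|
|developer  on  heart|
|machine dolphin     |

Derivation:
Line 1: ['message', 'display', 'with'] (min_width=20, slack=0)
Line 2: ['a', 'hard', 'high'] (min_width=11, slack=9)
Line 3: ['butterfly', 'knife'] (min_width=15, slack=5)
Line 4: ['release', 'letter'] (min_width=14, slack=6)
Line 5: ['butter', 'bed', 'language'] (min_width=19, slack=1)
Line 6: ['give', 'orange'] (min_width=11, slack=9)
Line 7: ['developer', 'on', 'heart'] (min_width=18, slack=2)
Line 8: ['machine', 'dolphin'] (min_width=15, slack=5)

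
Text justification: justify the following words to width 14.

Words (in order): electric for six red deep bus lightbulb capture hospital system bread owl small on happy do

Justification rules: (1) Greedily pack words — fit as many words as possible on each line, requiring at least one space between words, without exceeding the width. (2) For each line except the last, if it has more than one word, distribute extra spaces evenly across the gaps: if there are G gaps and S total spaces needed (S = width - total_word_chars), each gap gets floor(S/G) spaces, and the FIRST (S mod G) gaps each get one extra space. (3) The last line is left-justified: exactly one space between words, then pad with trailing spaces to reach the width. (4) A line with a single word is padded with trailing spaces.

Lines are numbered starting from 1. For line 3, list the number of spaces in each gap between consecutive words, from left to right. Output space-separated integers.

Answer: 2

Derivation:
Line 1: ['electric', 'for'] (min_width=12, slack=2)
Line 2: ['six', 'red', 'deep'] (min_width=12, slack=2)
Line 3: ['bus', 'lightbulb'] (min_width=13, slack=1)
Line 4: ['capture'] (min_width=7, slack=7)
Line 5: ['hospital'] (min_width=8, slack=6)
Line 6: ['system', 'bread'] (min_width=12, slack=2)
Line 7: ['owl', 'small', 'on'] (min_width=12, slack=2)
Line 8: ['happy', 'do'] (min_width=8, slack=6)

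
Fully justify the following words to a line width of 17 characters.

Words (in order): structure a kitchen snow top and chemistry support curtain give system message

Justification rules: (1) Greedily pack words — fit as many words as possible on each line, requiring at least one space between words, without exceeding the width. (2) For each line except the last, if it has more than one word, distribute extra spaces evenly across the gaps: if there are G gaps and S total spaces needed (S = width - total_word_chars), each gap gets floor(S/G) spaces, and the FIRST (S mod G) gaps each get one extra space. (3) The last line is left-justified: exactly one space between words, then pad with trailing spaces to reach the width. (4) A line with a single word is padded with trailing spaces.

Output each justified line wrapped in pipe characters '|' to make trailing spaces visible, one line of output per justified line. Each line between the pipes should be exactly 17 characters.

Line 1: ['structure', 'a'] (min_width=11, slack=6)
Line 2: ['kitchen', 'snow', 'top'] (min_width=16, slack=1)
Line 3: ['and', 'chemistry'] (min_width=13, slack=4)
Line 4: ['support', 'curtain'] (min_width=15, slack=2)
Line 5: ['give', 'system'] (min_width=11, slack=6)
Line 6: ['message'] (min_width=7, slack=10)

Answer: |structure       a|
|kitchen  snow top|
|and     chemistry|
|support   curtain|
|give       system|
|message          |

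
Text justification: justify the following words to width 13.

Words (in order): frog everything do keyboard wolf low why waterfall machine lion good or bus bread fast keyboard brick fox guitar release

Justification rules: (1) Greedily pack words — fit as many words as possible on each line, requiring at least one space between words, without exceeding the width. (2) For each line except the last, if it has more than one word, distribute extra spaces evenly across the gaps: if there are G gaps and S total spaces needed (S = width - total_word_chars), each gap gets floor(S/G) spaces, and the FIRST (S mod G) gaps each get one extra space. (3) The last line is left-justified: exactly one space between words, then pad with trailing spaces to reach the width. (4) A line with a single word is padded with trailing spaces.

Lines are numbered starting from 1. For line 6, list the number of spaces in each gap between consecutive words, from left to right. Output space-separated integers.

Answer: 2

Derivation:
Line 1: ['frog'] (min_width=4, slack=9)
Line 2: ['everything', 'do'] (min_width=13, slack=0)
Line 3: ['keyboard', 'wolf'] (min_width=13, slack=0)
Line 4: ['low', 'why'] (min_width=7, slack=6)
Line 5: ['waterfall'] (min_width=9, slack=4)
Line 6: ['machine', 'lion'] (min_width=12, slack=1)
Line 7: ['good', 'or', 'bus'] (min_width=11, slack=2)
Line 8: ['bread', 'fast'] (min_width=10, slack=3)
Line 9: ['keyboard'] (min_width=8, slack=5)
Line 10: ['brick', 'fox'] (min_width=9, slack=4)
Line 11: ['guitar'] (min_width=6, slack=7)
Line 12: ['release'] (min_width=7, slack=6)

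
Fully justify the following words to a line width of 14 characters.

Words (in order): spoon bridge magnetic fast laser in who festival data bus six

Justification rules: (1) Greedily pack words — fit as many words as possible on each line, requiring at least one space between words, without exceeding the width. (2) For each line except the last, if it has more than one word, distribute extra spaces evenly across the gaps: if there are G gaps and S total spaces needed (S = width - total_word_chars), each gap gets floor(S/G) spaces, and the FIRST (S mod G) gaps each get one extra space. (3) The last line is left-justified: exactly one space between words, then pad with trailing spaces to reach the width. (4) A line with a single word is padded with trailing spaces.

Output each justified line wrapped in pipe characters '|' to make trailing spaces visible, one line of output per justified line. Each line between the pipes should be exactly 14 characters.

Line 1: ['spoon', 'bridge'] (min_width=12, slack=2)
Line 2: ['magnetic', 'fast'] (min_width=13, slack=1)
Line 3: ['laser', 'in', 'who'] (min_width=12, slack=2)
Line 4: ['festival', 'data'] (min_width=13, slack=1)
Line 5: ['bus', 'six'] (min_width=7, slack=7)

Answer: |spoon   bridge|
|magnetic  fast|
|laser  in  who|
|festival  data|
|bus six       |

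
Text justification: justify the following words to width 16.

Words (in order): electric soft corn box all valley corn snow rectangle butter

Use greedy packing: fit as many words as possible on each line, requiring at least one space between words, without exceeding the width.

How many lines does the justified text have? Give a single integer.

Answer: 4

Derivation:
Line 1: ['electric', 'soft'] (min_width=13, slack=3)
Line 2: ['corn', 'box', 'all'] (min_width=12, slack=4)
Line 3: ['valley', 'corn', 'snow'] (min_width=16, slack=0)
Line 4: ['rectangle', 'butter'] (min_width=16, slack=0)
Total lines: 4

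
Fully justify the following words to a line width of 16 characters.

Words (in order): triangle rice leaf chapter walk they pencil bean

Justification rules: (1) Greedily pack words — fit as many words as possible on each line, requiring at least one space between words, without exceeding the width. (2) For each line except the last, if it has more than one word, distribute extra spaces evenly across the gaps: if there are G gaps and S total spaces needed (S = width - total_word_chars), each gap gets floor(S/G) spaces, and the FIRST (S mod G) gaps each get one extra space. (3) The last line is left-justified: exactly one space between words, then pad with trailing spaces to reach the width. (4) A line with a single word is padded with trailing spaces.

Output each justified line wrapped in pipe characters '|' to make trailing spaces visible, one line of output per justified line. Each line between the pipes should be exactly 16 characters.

Answer: |triangle    rice|
|leaf     chapter|
|walk they pencil|
|bean            |

Derivation:
Line 1: ['triangle', 'rice'] (min_width=13, slack=3)
Line 2: ['leaf', 'chapter'] (min_width=12, slack=4)
Line 3: ['walk', 'they', 'pencil'] (min_width=16, slack=0)
Line 4: ['bean'] (min_width=4, slack=12)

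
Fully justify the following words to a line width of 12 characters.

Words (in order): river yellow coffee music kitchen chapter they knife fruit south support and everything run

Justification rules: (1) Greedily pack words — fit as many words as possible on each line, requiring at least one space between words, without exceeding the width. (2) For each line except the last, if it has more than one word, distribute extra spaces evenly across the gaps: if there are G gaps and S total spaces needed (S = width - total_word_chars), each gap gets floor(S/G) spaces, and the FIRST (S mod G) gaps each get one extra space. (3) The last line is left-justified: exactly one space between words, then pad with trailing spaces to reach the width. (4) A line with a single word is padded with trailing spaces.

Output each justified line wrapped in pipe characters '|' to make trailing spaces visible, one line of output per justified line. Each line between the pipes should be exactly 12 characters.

Line 1: ['river', 'yellow'] (min_width=12, slack=0)
Line 2: ['coffee', 'music'] (min_width=12, slack=0)
Line 3: ['kitchen'] (min_width=7, slack=5)
Line 4: ['chapter', 'they'] (min_width=12, slack=0)
Line 5: ['knife', 'fruit'] (min_width=11, slack=1)
Line 6: ['south'] (min_width=5, slack=7)
Line 7: ['support', 'and'] (min_width=11, slack=1)
Line 8: ['everything'] (min_width=10, slack=2)
Line 9: ['run'] (min_width=3, slack=9)

Answer: |river yellow|
|coffee music|
|kitchen     |
|chapter they|
|knife  fruit|
|south       |
|support  and|
|everything  |
|run         |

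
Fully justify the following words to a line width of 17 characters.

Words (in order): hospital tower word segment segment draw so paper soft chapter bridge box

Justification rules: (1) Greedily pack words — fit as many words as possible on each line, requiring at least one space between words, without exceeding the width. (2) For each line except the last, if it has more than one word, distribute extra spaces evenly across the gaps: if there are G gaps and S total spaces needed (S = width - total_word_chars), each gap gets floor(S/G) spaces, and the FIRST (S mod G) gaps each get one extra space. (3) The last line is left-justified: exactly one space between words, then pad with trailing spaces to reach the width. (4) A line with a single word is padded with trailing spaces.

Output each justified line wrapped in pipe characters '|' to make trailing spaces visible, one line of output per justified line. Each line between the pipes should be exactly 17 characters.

Answer: |hospital    tower|
|word      segment|
|segment  draw  so|
|paper        soft|
|chapter    bridge|
|box              |

Derivation:
Line 1: ['hospital', 'tower'] (min_width=14, slack=3)
Line 2: ['word', 'segment'] (min_width=12, slack=5)
Line 3: ['segment', 'draw', 'so'] (min_width=15, slack=2)
Line 4: ['paper', 'soft'] (min_width=10, slack=7)
Line 5: ['chapter', 'bridge'] (min_width=14, slack=3)
Line 6: ['box'] (min_width=3, slack=14)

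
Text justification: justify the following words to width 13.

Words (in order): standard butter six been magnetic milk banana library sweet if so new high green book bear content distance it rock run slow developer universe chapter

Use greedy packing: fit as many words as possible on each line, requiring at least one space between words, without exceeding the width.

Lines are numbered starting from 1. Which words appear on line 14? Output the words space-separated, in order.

Line 1: ['standard'] (min_width=8, slack=5)
Line 2: ['butter', 'six'] (min_width=10, slack=3)
Line 3: ['been', 'magnetic'] (min_width=13, slack=0)
Line 4: ['milk', 'banana'] (min_width=11, slack=2)
Line 5: ['library', 'sweet'] (min_width=13, slack=0)
Line 6: ['if', 'so', 'new'] (min_width=9, slack=4)
Line 7: ['high', 'green'] (min_width=10, slack=3)
Line 8: ['book', 'bear'] (min_width=9, slack=4)
Line 9: ['content'] (min_width=7, slack=6)
Line 10: ['distance', 'it'] (min_width=11, slack=2)
Line 11: ['rock', 'run', 'slow'] (min_width=13, slack=0)
Line 12: ['developer'] (min_width=9, slack=4)
Line 13: ['universe'] (min_width=8, slack=5)
Line 14: ['chapter'] (min_width=7, slack=6)

Answer: chapter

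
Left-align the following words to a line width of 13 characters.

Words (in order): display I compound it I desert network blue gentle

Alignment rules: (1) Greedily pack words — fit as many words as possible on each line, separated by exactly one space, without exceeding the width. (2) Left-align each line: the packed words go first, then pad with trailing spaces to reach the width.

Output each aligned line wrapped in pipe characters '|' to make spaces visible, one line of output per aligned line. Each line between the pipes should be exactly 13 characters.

Line 1: ['display', 'I'] (min_width=9, slack=4)
Line 2: ['compound', 'it', 'I'] (min_width=13, slack=0)
Line 3: ['desert'] (min_width=6, slack=7)
Line 4: ['network', 'blue'] (min_width=12, slack=1)
Line 5: ['gentle'] (min_width=6, slack=7)

Answer: |display I    |
|compound it I|
|desert       |
|network blue |
|gentle       |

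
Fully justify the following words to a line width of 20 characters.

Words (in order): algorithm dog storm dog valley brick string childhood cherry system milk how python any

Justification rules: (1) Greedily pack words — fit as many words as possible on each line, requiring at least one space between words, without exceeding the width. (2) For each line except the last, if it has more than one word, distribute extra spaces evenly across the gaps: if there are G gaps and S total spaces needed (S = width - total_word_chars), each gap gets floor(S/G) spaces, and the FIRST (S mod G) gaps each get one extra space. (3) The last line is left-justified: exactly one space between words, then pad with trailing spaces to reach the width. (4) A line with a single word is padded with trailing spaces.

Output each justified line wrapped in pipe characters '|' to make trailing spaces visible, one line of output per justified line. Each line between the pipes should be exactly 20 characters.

Answer: |algorithm  dog storm|
|dog   valley   brick|
|string     childhood|
|cherry  system  milk|
|how python any      |

Derivation:
Line 1: ['algorithm', 'dog', 'storm'] (min_width=19, slack=1)
Line 2: ['dog', 'valley', 'brick'] (min_width=16, slack=4)
Line 3: ['string', 'childhood'] (min_width=16, slack=4)
Line 4: ['cherry', 'system', 'milk'] (min_width=18, slack=2)
Line 5: ['how', 'python', 'any'] (min_width=14, slack=6)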